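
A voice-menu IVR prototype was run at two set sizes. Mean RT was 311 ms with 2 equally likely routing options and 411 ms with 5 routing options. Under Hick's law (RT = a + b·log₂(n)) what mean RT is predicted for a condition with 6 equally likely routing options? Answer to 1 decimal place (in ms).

With log₂ n on the abscissa the relation is linear; from the two conditions:
  b = (411 − 311) / (log₂ 5 − log₂ 2) = 100 / (2.3219 − 1) = 75.647 ms/bit
  a = 311 − 75.647 × 1 = 235.353 ms
Then RT(6) = 235.353 + 75.647 × log₂ 6 = 235.353 + 75.647 × 2.5850 ≈ 430.898 ms.

430.9 ms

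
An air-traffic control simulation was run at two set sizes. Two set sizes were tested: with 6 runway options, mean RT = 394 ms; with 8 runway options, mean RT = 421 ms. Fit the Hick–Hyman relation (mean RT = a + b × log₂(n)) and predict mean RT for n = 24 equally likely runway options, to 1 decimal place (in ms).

524.1 ms

With log₂ n on the abscissa the relation is linear; from the two conditions:
  b = (421 − 394) / (log₂ 8 − log₂ 6) = 27 / (3 − 2.5850) = 65.054 ms/bit
  a = 394 − 65.054 × 2.5850 = 225.837 ms
Then RT(24) = 225.837 + 65.054 × log₂ 24 = 225.837 + 65.054 × 4.5850 ≈ 524.109 ms.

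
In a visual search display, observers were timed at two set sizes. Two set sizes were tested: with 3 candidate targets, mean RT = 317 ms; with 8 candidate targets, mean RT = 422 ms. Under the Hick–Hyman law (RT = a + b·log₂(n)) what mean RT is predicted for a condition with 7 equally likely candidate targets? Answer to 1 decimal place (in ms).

Solve the two-equation system in a and b:
  b = (422 − 317) / (log₂ 8 − log₂ 3) = 105 / (3 − 1.5850) = 74.203 ms/bit
  a = 317 − 74.203 × 1.5850 = 199.391 ms
Then RT(7) = 199.391 + 74.203 × log₂ 7 = 199.391 + 74.203 × 2.8074 ≈ 407.705 ms.

407.7 ms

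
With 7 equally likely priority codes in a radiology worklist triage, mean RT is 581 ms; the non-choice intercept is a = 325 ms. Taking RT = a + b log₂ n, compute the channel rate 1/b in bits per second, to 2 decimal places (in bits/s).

b = (581 − 325)/log₂ 7 = 256/2.8074 = 91.189 ms per bit = 0.09119 s/bit; the reciprocal is 10.966 bits/s.

10.97 bits/s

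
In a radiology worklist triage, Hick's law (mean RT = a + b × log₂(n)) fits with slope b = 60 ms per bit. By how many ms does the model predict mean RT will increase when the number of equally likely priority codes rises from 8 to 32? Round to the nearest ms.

120 ms

ΔRT = (a + b log₂ n₂) − (a + b log₂ n₁) = b·(log₂ n₂ − log₂ n₁).
log₂(32) − log₂(8) = log₂(32/8) = log₂(4) = 2.
ΔRT = 60 × 2.0000 = 120.000 ms.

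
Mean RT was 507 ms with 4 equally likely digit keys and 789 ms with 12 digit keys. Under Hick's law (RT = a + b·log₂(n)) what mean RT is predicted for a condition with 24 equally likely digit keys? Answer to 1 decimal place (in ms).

966.9 ms

Solve the two-equation system in a and b:
  b = (789 − 507) / (log₂ 12 − log₂ 4) = 282 / (3.5850 − 2) = 177.922 ms/bit
  a = 507 − 177.922 × 2 = 151.156 ms
Then RT(24) = 151.156 + 177.922 × log₂ 24 = 151.156 + 177.922 × 4.5850 ≈ 966.922 ms.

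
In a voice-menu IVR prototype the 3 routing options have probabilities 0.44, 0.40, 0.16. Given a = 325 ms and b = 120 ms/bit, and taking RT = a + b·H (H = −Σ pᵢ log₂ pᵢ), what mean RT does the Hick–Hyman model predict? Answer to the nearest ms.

H = 0.44·log₂(1/0.44) + 0.40·log₂(1/0.40) + 0.16·log₂(1/0.16) = 1.4729 bits.
RT = 325 + 120 × 1.4729 = 501.75 ms.

502 ms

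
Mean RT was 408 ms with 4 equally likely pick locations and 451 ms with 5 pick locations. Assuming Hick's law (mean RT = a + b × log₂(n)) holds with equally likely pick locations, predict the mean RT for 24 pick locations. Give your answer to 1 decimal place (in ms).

Solve the two-equation system in a and b:
  b = (451 − 408) / (log₂ 5 − log₂ 4) = 43 / (2.3219 − 2) = 133.570 ms/bit
  a = 408 − 133.570 × 2 = 140.860 ms
Then RT(24) = 140.860 + 133.570 × log₂ 24 = 140.860 + 133.570 × 4.5850 ≈ 753.274 ms.

753.3 ms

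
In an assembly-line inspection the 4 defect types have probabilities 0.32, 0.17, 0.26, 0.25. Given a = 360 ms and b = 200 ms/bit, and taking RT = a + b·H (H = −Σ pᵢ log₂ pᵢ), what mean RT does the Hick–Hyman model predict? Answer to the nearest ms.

Entropy contributions −pᵢ log₂ pᵢ: 0.5260, 0.4346, 0.5053, 0.5000; sum H = 1.9659 bits.
RT = a + bH = 360 + 200·1.9659 = 753.18 ms.

753 ms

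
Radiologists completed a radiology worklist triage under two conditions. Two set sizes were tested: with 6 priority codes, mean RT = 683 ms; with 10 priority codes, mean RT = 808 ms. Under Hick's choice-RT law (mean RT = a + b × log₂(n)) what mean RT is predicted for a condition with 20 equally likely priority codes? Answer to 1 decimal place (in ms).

RT is linear in log₂ n, so two points fix the line:
  b = (808 − 683) / (log₂ 10 − log₂ 6) = 125 / (3.3219 − 2.5850) = 169.614 ms/bit
  a = 683 − 169.614 × 2.5850 = 244.553 ms
Then RT(20) = 244.553 + 169.614 × log₂ 20 = 244.553 + 169.614 × 4.3219 ≈ 977.614 ms.

977.6 ms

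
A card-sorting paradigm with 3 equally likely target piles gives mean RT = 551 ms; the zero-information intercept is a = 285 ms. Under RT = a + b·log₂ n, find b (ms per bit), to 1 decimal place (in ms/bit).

167.8 ms/bit

3 alternatives carry log₂ 3 = 1.5850 bits; the choice cost is 551 − 285 = 266 ms, so b = 266/1.5850 = 167.827 ms/bit.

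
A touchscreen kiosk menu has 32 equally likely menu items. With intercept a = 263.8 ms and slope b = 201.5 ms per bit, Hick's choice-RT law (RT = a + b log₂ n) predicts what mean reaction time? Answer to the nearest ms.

1271 ms

log₂(32) = 5 bits, so RT = 263.8 + 201.5 × 5 ≈ 1271.300 ms.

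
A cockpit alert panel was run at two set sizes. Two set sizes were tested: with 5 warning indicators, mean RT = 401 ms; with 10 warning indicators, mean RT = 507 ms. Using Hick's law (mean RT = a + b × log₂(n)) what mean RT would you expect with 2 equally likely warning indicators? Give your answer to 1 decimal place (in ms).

With log₂ n on the abscissa the relation is linear; from the two conditions:
  b = (507 − 401) / (log₂ 10 − log₂ 5) = 106 / (3.3219 − 2.3219) = 106.000 ms/bit
  a = 401 − 106.000 × 2.3219 = 154.876 ms
Then RT(2) = 154.876 + 106.000 × log₂ 2 = 154.876 + 106.000 × 1 ≈ 260.876 ms.

260.9 ms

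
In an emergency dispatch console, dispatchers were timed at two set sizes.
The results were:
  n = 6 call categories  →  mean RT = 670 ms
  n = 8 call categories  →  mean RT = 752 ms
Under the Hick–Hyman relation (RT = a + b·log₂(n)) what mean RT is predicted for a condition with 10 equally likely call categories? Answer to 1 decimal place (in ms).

RT is linear in log₂ n, so two points fix the line:
  b = (752 − 670) / (log₂ 8 − log₂ 6) = 82 / (3 − 2.5850) = 197.573 ms/bit
  a = 670 − 197.573 × 2.5850 = 159.282 ms
Then RT(10) = 159.282 + 197.573 × log₂ 10 = 159.282 + 197.573 × 3.3219 ≈ 815.604 ms.

815.6 ms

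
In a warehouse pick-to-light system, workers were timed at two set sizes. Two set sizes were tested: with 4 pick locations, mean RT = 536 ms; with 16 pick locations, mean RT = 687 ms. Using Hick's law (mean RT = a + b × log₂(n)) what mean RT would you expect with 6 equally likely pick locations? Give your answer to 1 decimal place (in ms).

580.2 ms

Solve the two-equation system in a and b:
  b = (687 − 536) / (log₂ 16 − log₂ 4) = 151 / (4 − 2) = 75.500 ms/bit
  a = 536 − 75.500 × 2 = 385.000 ms
Then RT(6) = 385.000 + 75.500 × log₂ 6 = 385.000 + 75.500 × 2.5850 ≈ 580.165 ms.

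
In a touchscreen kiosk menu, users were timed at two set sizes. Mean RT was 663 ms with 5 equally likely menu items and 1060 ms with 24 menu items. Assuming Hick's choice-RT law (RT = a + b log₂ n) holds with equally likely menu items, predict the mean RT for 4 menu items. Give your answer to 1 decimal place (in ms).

RT is linear in log₂ n, so two points fix the line:
  b = (1060 − 663) / (log₂ 24 − log₂ 5) = 397 / (4.5850 − 2.3219) = 175.428 ms/bit
  a = 663 − 175.428 × 2.3219 = 255.668 ms
Then RT(4) = 255.668 + 175.428 × log₂ 4 = 255.668 + 175.428 × 2 ≈ 606.525 ms.

606.5 ms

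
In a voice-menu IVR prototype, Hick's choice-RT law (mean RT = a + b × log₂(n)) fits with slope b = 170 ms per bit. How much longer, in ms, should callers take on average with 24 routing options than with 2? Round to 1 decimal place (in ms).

The intercept a cancels: ΔRT = b·(log₂ n₂ − log₂ n₁) = b·log₂(n₂/n₁).
log₂(24) − log₂(2) = 4.5850 − 1 = 3.5850.
ΔRT = 170 × 3.5850 = 609.444 ms.

609.4 ms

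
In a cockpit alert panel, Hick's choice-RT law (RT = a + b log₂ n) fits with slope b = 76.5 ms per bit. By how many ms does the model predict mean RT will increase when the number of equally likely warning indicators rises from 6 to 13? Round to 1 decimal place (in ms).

85.3 ms

ΔRT = (a + b log₂ n₂) − (a + b log₂ n₁) = b·(log₂ n₂ − log₂ n₁).
log₂(13) − log₂(6) = 3.7004 − 2.5850 = 1.1155.
ΔRT = 76.5 × 1.1155 = 85.334 ms.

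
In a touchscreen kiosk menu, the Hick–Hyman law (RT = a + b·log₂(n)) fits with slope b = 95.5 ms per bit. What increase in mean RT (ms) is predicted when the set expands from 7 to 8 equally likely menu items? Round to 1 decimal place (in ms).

Only the slope matters, since a is common to both: ΔRT = b·log₂(n₂/n₁).
log₂(8) − log₂(7) = 3 − 2.8074 = 0.1926.
ΔRT = 95.5 × 0.1926 = 18.398 ms.

18.4 ms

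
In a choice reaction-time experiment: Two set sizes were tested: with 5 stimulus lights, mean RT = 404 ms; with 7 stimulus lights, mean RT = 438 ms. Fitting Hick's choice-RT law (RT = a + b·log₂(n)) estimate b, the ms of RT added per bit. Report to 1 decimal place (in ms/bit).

70.0 ms/bit

Slope: b = (438 − 404) / (log₂ 7 − log₂ 5) = 34/0.4854 = 70.041 ms/bit.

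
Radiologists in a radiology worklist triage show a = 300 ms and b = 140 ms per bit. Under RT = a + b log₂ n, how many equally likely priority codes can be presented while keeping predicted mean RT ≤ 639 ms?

5

Information budget: (639 − 300)/140 = 2.4214 bits, so n ≤ 2^2.4214 = 5.357 → at most 5.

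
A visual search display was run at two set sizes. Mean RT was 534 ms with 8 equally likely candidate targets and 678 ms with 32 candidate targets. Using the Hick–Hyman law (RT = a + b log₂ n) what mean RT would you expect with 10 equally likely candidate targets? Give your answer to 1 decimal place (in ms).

557.2 ms

RT is linear in log₂ n, so two points fix the line:
  b = (678 − 534) / (log₂ 32 − log₂ 8) = 144 / (5 − 3) = 72.000 ms/bit
  a = 534 − 72.000 × 3 = 318.000 ms
Then RT(10) = 318.000 + 72.000 × log₂ 10 = 318.000 + 72.000 × 3.3219 ≈ 557.179 ms.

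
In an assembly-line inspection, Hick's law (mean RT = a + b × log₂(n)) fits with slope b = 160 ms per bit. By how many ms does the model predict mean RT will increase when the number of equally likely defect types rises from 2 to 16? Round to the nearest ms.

The intercept a cancels: ΔRT = b·(log₂ n₂ − log₂ n₁) = b·log₂(n₂/n₁).
log₂(16) − log₂(2) = log₂(16/2) = log₂(8) = 3.
ΔRT = 160 × 3.0000 = 480.000 ms.

480 ms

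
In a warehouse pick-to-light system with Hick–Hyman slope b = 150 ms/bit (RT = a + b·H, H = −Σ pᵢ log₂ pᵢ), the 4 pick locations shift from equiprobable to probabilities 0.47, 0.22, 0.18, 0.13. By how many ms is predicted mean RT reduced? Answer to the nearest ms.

27 ms

Equiprobable entropy H₀ = log₂ 4 = 2.0000 bits.
Skewed entropy H = −Σ pᵢ log₂ pᵢ = 1.8205 bits.
ΔRT = b·(H₀ − H) = 150 × 0.1795 = 26.93 ms.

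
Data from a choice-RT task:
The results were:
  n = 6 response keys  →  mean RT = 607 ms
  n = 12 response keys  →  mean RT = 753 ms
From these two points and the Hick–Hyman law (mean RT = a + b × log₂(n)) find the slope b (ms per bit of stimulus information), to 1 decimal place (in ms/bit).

b = (RT₂ − RT₁)/(log₂ n₂ − log₂ n₁) = (753 − 607)/(3.5850 − 2.5850) = 146.000 ms/bit.

146.0 ms/bit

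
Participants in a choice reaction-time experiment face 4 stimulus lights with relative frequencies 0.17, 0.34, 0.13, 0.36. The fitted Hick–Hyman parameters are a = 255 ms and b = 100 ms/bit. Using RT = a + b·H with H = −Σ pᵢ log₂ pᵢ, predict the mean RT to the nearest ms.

H = 0.17·log₂(1/0.17) + 0.34·log₂(1/0.34) + 0.13·log₂(1/0.13) + 0.36·log₂(1/0.36) = 1.8770 bits.
RT = 255 + 100 × 1.8770 = 442.70 ms.

443 ms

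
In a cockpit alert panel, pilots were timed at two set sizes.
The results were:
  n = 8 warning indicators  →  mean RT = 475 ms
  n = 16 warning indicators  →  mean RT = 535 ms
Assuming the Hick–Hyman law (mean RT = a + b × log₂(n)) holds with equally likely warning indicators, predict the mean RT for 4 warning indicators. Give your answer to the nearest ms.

Solve the two-equation system in a and b:
  b = (535 − 475) / (log₂ 16 − log₂ 8) = 60 / (4 − 3) = 60 ms/bit
  a = 475 − 60 × 3 = 295 ms
Then RT(4) = 295 + 60 × log₂ 4 = 295 + 60 × 2 ≈ 415.000 ms.

415 ms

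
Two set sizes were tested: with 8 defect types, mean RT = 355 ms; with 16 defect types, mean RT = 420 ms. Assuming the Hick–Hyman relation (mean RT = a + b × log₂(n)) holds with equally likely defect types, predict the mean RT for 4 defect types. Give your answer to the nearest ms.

290 ms

Solve the two-equation system in a and b:
  b = (420 − 355) / (log₂ 16 − log₂ 8) = 65 / (4 − 3) = 65 ms/bit
  a = 355 − 65 × 3 = 160 ms
Then RT(4) = 160 + 65 × log₂ 4 = 160 + 65 × 2 ≈ 290.000 ms.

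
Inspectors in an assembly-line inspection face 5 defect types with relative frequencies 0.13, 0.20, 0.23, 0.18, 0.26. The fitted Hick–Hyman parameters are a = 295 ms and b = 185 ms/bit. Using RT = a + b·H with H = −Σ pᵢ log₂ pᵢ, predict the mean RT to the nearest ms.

H = 0.13·log₂(1/0.13) + 0.20·log₂(1/0.20) + 0.23·log₂(1/0.23) + 0.18·log₂(1/0.18) + 0.26·log₂(1/0.26) = 2.2853 bits.
RT = 295 + 185 × 2.2853 = 717.78 ms.

718 ms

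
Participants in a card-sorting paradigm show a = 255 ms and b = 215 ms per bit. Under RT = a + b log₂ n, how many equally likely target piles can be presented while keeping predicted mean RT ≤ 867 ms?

Information budget: (867 − 255)/215 = 2.8465 bits, so n ≤ 2^2.8465 = 7.193 → at most 7.

7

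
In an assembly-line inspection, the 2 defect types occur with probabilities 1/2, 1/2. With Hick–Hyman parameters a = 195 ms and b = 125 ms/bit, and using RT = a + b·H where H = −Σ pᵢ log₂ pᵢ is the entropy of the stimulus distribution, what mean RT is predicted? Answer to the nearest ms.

320 ms

H = −Σ pᵢ log₂ pᵢ = 0.5·1 + 0.5·1 = 1.000 bits.
RT = 195 + 125 × 1.000 = 320.00 ms.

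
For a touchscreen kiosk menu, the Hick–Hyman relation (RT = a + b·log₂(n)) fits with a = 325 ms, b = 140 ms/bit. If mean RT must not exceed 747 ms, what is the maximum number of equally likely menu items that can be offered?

140·log₂ n ≤ 747 − 325 = 422, giving log₂ n ≤ 3.0143 and n ≤ 8.080. The largest whole number is 8.

8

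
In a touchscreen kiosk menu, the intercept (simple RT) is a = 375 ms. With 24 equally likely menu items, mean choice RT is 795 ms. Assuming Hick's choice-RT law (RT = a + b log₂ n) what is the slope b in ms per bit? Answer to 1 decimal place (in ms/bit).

log₂(24) = 4.5850 bits.
b = (RT − a)/log₂ n = (795 − 375) / 4.5850 = 91.604 ms/bit.

91.6 ms/bit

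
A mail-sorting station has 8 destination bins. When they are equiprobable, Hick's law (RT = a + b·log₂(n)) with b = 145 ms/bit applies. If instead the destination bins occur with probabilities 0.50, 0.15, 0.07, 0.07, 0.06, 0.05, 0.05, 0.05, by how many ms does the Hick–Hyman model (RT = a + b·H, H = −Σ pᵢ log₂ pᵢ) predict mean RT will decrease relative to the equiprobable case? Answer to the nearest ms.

Equiprobable entropy H₀ = log₂ 8 = 3.0000 bits.
Skewed entropy H = −Σ pᵢ log₂ pᵢ = 2.3395 bits.
ΔRT = b·(H₀ − H) = 145 × 0.6605 = 95.78 ms.

96 ms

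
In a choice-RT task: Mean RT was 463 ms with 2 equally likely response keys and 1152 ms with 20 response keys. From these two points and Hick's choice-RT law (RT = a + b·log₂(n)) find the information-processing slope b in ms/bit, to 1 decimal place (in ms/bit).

The slope on a log₂ axis is (1152 − 463) / (4.3219 − 1) = 207.410 ms/bit.

207.4 ms/bit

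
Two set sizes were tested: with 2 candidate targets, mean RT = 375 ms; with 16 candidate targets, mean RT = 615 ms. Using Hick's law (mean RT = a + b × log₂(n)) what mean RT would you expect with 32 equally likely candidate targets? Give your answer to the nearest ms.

695 ms

Fit slope and intercept:
  b = (615 − 375) / (log₂ 16 − log₂ 2) = 240 / (4 − 1) = 80 ms/bit
  a = 375 − 80 × 1 = 295 ms
Then RT(32) = 295 + 80 × log₂ 32 = 295 + 80 × 5 ≈ 695.000 ms.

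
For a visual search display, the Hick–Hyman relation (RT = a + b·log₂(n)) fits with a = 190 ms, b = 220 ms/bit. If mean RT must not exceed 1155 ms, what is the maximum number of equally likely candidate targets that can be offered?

20

220·log₂ n ≤ 1155 − 190 = 965, giving log₂ n ≤ 4.3864 and n ≤ 20.914. The largest whole number is 20.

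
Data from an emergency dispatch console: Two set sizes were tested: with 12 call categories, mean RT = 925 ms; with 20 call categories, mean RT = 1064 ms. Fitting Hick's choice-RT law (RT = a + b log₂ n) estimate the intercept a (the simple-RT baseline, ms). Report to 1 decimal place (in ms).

248.8 ms

b = (RT₂ − RT₁)/(log₂ n₂ − log₂ n₁) = (1064 − 925)/(4.3219 − 3.5850) = 188.611 ms/bit.
Intercept: a = 925 − 188.611·log₂(12) = 248.836 ms.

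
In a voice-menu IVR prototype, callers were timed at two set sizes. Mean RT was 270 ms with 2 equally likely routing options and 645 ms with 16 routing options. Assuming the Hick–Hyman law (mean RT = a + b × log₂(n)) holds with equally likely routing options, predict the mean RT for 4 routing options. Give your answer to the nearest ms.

Solve the two-equation system in a and b:
  b = (645 − 270) / (log₂ 16 − log₂ 2) = 375 / (4 − 1) = 125 ms/bit
  a = 270 − 125 × 1 = 145 ms
Then RT(4) = 145 + 125 × log₂ 4 = 145 + 125 × 2 ≈ 395.000 ms.

395 ms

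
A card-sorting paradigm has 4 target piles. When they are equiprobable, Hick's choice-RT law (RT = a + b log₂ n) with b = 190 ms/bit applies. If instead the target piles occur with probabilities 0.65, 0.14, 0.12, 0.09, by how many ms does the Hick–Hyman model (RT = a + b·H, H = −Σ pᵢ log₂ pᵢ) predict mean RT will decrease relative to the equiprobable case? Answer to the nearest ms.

Equiprobable entropy H₀ = log₂ 4 = 2.0000 bits.
Skewed entropy H = −Σ pᵢ log₂ pᵢ = 1.4808 bits.
ΔRT = b·(H₀ − H) = 190 × 0.5192 = 98.65 ms.

99 ms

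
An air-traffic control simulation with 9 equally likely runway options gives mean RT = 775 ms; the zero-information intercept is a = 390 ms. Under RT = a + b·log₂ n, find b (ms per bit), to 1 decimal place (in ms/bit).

9 alternatives carry log₂ 9 = 3.1699 bits; the choice cost is 775 − 390 = 385 ms, so b = 385/3.1699 = 121.454 ms/bit.

121.5 ms/bit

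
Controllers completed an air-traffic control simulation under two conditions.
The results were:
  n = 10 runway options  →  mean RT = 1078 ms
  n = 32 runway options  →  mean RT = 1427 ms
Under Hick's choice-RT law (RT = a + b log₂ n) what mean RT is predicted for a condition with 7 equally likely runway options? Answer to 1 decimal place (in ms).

RT is linear in log₂ n, so two points fix the line:
  b = (1427 − 1078) / (log₂ 32 − log₂ 10) = 349 / (5 − 3.3219) = 207.977 ms/bit
  a = 1078 − 207.977 × 3.3219 = 387.116 ms
Then RT(7) = 387.116 + 207.977 × log₂ 7 = 387.116 + 207.977 × 2.8074 ≈ 970.981 ms.

971.0 ms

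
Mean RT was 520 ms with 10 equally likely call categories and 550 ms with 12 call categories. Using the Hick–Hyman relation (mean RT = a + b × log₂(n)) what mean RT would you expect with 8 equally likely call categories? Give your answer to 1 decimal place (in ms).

RT is linear in log₂ n, so two points fix the line:
  b = (550 − 520) / (log₂ 12 − log₂ 10) = 30 / (3.5850 − 3.3219) = 114.054 ms/bit
  a = 520 − 114.054 × 3.3219 = 141.122 ms
Then RT(8) = 141.122 + 114.054 × log₂ 8 = 141.122 + 114.054 × 3 ≈ 483.283 ms.

483.3 ms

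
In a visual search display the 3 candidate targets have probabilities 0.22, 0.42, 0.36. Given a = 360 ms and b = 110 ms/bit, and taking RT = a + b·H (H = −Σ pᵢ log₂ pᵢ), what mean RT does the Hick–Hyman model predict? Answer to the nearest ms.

529 ms

H = 0.22·log₂(1/0.22) + 0.42·log₂(1/0.42) + 0.36·log₂(1/0.36) = 1.5368 bits.
RT = 360 + 110 × 1.5368 = 529.05 ms.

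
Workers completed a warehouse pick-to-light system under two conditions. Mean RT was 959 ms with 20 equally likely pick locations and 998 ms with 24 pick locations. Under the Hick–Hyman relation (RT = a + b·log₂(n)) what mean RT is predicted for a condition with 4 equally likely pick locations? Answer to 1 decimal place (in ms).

Solve the two-equation system in a and b:
  b = (998 − 959) / (log₂ 24 − log₂ 20) = 39 / (4.5850 − 4.3219) = 148.270 ms/bit
  a = 959 − 148.270 × 4.3219 = 318.190 ms
Then RT(4) = 318.190 + 148.270 × log₂ 4 = 318.190 + 148.270 × 2 ≈ 614.729 ms.

614.7 ms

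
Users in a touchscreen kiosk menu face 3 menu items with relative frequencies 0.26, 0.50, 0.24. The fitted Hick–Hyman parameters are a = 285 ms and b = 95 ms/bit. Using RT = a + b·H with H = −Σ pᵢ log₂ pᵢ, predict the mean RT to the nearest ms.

H = 0.26·log₂(1/0.26) + 0.50·log₂(1/0.50) + 0.24·log₂(1/0.24) = 1.4994 bits.
RT = 285 + 95 × 1.4994 = 427.45 ms.

427 ms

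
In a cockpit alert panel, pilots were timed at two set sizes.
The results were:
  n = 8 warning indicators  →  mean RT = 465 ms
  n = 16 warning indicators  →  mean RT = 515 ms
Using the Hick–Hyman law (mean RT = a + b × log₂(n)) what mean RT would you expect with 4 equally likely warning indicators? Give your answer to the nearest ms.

Fit slope and intercept:
  b = (515 − 465) / (log₂ 16 − log₂ 8) = 50 / (4 − 3) = 50 ms/bit
  a = 465 − 50 × 3 = 315 ms
Then RT(4) = 315 + 50 × log₂ 4 = 315 + 50 × 2 ≈ 415.000 ms.

415 ms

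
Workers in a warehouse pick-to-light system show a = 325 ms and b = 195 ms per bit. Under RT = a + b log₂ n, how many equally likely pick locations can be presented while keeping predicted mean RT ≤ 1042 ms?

12

Set 325 + 195·log₂ n ≤ 1042 → log₂ n ≤ (1042 − 325)/195 = 3.6769.
So n ≤ 2^3.6769 = 12.790; the largest integer n is 12.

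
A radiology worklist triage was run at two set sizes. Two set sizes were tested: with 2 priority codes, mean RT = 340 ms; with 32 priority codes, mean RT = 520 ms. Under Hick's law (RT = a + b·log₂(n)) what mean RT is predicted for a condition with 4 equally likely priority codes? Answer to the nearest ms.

RT is linear in log₂ n, so two points fix the line:
  b = (520 − 340) / (log₂ 32 − log₂ 2) = 180 / (5 − 1) = 45 ms/bit
  a = 340 − 45 × 1 = 295 ms
Then RT(4) = 295 + 45 × log₂ 4 = 295 + 45 × 2 ≈ 385.000 ms.

385 ms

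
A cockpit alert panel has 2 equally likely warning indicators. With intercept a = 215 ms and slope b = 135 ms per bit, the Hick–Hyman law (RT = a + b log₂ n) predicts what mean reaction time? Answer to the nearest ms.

log₂(2) = 1 bits, so RT = 215 + 135 × 1 ≈ 350.000 ms.

350 ms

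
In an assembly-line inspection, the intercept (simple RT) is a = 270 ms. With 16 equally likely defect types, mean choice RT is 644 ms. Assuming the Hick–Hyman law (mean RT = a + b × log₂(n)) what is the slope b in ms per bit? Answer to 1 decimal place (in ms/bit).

b = (644 − 270) / log₂(16) = 374 / 4 = 93.500 ms/bit.

93.5 ms/bit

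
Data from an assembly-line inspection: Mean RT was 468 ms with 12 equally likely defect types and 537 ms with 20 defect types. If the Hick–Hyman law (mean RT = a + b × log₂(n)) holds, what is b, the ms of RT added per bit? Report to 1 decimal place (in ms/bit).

93.6 ms/bit

Slope: b = (537 − 468) / (log₂ 20 − log₂ 12) = 69/0.7370 = 93.627 ms/bit.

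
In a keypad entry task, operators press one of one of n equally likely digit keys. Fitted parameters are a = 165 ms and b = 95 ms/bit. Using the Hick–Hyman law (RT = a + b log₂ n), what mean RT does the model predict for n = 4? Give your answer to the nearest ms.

355 ms

log₂(4) = 2 bits, so RT = 165 + 95 × 2 ≈ 355.000 ms.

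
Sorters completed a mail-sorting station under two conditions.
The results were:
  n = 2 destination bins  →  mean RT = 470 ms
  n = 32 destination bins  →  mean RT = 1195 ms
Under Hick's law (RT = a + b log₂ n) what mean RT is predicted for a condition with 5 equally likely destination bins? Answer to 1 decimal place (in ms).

709.6 ms

Fit slope and intercept:
  b = (1195 − 470) / (log₂ 32 − log₂ 2) = 725 / (5 − 1) = 181.250 ms/bit
  a = 470 − 181.250 × 1 = 288.750 ms
Then RT(5) = 288.750 + 181.250 × log₂ 5 = 288.750 + 181.250 × 2.3219 ≈ 709.599 ms.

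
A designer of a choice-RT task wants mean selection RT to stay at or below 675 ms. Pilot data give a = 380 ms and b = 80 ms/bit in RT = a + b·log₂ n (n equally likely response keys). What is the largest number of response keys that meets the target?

12

Information budget: (675 − 380)/80 = 3.6875 bits, so n ≤ 2^3.6875 = 12.884 → at most 12.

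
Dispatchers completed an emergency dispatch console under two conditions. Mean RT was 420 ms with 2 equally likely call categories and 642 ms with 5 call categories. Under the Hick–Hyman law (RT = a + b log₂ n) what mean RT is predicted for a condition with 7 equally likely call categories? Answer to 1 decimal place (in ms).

723.5 ms

RT is linear in log₂ n, so two points fix the line:
  b = (642 − 420) / (log₂ 5 − log₂ 2) = 222 / (2.3219 − 1) = 167.937 ms/bit
  a = 420 − 167.937 × 1 = 252.063 ms
Then RT(7) = 252.063 + 167.937 × log₂ 7 = 252.063 + 167.937 × 2.8074 ≈ 723.521 ms.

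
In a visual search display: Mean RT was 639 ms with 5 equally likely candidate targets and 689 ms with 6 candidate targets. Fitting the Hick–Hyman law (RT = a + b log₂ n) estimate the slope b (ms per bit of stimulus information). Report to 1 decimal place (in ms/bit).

Slope: b = (689 − 639) / (log₂ 6 − log₂ 5) = 50/0.2630 = 190.089 ms/bit.

190.1 ms/bit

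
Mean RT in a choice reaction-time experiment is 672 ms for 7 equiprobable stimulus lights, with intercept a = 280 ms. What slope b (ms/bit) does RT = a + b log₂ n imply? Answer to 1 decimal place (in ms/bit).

log₂(7) = 2.8074 bits.
b = (RT − a)/log₂ n = (672 − 280) / 2.8074 = 139.633 ms/bit.

139.6 ms/bit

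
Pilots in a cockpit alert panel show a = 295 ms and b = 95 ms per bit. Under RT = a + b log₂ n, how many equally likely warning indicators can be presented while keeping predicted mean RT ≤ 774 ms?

95·log₂ n ≤ 774 − 295 = 479, giving log₂ n ≤ 5.0421 and n ≤ 32.948. The largest whole number is 32.

32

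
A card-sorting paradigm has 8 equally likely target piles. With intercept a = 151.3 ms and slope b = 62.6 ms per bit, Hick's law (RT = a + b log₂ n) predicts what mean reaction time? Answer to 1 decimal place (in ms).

339.1 ms

log₂(8) = 3 bits, so RT = 151.3 + 62.6 × 3 ≈ 339.100 ms.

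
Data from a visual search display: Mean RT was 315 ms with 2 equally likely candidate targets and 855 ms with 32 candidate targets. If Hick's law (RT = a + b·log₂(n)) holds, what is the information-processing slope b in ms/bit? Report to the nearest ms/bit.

135 ms/bit

The slope on a log₂ axis is (855 − 315) / (5 − 1) = 135 ms/bit.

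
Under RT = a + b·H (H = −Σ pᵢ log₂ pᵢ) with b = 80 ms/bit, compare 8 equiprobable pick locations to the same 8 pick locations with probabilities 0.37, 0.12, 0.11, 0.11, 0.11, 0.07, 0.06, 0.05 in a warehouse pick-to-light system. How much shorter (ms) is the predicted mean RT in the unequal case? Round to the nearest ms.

Equiprobable entropy H₀ = log₂ 8 = 3.0000 bits.
Skewed entropy H = −Σ pᵢ log₂ pᵢ = 2.6768 bits.
ΔRT = b·(H₀ − H) = 80 × 0.3232 = 25.85 ms.

26 ms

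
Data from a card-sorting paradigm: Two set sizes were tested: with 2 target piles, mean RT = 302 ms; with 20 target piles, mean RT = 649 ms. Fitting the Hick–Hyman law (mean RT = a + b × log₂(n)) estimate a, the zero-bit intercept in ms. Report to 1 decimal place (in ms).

197.5 ms

The slope on a log₂ axis is (649 − 302) / (4.3219 − 1) = 104.457 ms/bit.
Intercept: a = 302 − 104.457·log₂(2) = 197.543 ms.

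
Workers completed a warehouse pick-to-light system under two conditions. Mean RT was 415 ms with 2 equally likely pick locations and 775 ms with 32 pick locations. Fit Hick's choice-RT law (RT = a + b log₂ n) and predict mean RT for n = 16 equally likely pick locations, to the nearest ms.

Solve the two-equation system in a and b:
  b = (775 − 415) / (log₂ 32 − log₂ 2) = 360 / (5 − 1) = 90 ms/bit
  a = 415 − 90 × 1 = 325 ms
Then RT(16) = 325 + 90 × log₂ 16 = 325 + 90 × 4 ≈ 685.000 ms.

685 ms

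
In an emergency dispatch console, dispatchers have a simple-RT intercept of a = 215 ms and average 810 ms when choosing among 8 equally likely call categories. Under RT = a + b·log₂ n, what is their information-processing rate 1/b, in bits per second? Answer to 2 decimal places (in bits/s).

5.04 bits/s

b = (810 − 215)/log₂ 8 = 595/3 = 198.333 ms per bit = 0.19833 s/bit; the reciprocal is 5.042 bits/s.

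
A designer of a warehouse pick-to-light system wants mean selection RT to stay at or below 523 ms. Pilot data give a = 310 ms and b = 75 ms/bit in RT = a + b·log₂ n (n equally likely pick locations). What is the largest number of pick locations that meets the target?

7

Set 310 + 75·log₂ n ≤ 523 → log₂ n ≤ (523 − 310)/75 = 2.8400.
So n ≤ 2^2.8400 = 7.160; the largest integer n is 7.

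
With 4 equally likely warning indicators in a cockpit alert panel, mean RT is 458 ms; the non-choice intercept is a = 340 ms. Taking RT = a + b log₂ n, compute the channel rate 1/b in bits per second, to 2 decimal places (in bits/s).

Choice component = 458 − 340 = 118 ms over log₂(4) = 2 bits.
b = 118 / 2 = 59.000 ms/bit, so 1/b = 16.949 bits/s.

16.95 bits/s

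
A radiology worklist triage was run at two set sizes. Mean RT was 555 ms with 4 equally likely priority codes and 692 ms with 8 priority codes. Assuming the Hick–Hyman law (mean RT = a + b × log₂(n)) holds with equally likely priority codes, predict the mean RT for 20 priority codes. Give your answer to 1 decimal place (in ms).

Fit slope and intercept:
  b = (692 − 555) / (log₂ 8 − log₂ 4) = 137 / (3 − 2) = 137.000 ms/bit
  a = 555 − 137.000 × 2 = 281.000 ms
Then RT(20) = 281.000 + 137.000 × log₂ 20 = 281.000 + 137.000 × 4.3219 ≈ 873.104 ms.

873.1 ms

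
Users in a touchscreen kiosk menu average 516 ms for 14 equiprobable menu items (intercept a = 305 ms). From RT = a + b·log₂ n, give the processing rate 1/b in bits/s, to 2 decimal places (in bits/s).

18.04 bits/s

b = (516 − 305)/log₂ 14 = 211/3.8074 = 55.419 ms per bit = 0.05542 s/bit; the reciprocal is 18.044 bits/s.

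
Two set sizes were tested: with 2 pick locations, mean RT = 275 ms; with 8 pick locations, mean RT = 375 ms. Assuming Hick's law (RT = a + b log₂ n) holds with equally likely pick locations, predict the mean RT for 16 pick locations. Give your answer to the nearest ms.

425 ms

Fit slope and intercept:
  b = (375 − 275) / (log₂ 8 − log₂ 2) = 100 / (3 − 1) = 50 ms/bit
  a = 275 − 50 × 1 = 225 ms
Then RT(16) = 225 + 50 × log₂ 16 = 225 + 50 × 4 ≈ 425.000 ms.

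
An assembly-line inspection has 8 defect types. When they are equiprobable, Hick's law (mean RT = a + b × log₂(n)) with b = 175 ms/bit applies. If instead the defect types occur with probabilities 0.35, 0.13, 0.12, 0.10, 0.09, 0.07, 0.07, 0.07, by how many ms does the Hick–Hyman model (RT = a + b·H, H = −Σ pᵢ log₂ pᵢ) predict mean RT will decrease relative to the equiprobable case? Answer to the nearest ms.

47 ms

The RT saving is b·ΔH. Equiprobable H₀ = log₂(8) = 3.0000 bits; with the given probabilities H = 2.7303 bits.
b·(H₀ − H) = 175 × (3.0000 − 2.7303) = 47.19 ms.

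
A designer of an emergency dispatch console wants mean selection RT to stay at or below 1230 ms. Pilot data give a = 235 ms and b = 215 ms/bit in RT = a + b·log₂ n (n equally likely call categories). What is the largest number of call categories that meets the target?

Set 235 + 215·log₂ n ≤ 1230 → log₂ n ≤ (1230 − 235)/215 = 4.6279.
So n ≤ 2^4.6279 = 24.725; the largest integer n is 24.

24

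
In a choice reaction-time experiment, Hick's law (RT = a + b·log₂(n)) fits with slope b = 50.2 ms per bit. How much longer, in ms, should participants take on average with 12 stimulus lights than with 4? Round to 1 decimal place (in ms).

The intercept a cancels: ΔRT = b·(log₂ n₂ − log₂ n₁) = b·log₂(n₂/n₁).
log₂(12) − log₂(4) = 3.5850 − 2 = 1.5850.
ΔRT = 50.2 × 1.5850 = 79.565 ms.

79.6 ms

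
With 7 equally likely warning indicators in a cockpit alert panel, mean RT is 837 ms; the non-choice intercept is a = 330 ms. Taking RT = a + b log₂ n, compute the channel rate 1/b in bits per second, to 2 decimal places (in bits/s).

b = (837 − 330)/log₂ 7 = 507/2.8074 = 180.597 ms per bit = 0.18060 s/bit; the reciprocal is 5.537 bits/s.

5.54 bits/s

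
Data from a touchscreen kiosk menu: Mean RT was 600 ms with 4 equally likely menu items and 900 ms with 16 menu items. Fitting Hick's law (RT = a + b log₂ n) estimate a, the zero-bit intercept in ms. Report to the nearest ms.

Slope: b = (900 − 600) / (log₂ 16 − log₂ 4) = 300/2.0000 = 150 ms/bit.
a = RT₁ − b·log₂ n₁ = 600 − 150 × 2 = 300.000 ms.

300 ms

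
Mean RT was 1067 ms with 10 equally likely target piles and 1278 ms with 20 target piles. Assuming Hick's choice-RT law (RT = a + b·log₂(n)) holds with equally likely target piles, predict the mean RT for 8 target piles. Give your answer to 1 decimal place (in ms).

999.1 ms

RT is linear in log₂ n, so two points fix the line:
  b = (1278 − 1067) / (log₂ 20 − log₂ 10) = 211 / (4.3219 − 3.3219) = 211.000 ms/bit
  a = 1067 − 211.000 × 3.3219 = 366.073 ms
Then RT(8) = 366.073 + 211.000 × log₂ 8 = 366.073 + 211.000 × 3 ≈ 999.073 ms.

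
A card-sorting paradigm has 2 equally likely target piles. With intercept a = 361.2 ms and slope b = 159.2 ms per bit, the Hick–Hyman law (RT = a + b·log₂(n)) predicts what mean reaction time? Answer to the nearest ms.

520 ms

log₂(2) = 1 bits, so RT = 361.2 + 159.2 × 1 ≈ 520.400 ms.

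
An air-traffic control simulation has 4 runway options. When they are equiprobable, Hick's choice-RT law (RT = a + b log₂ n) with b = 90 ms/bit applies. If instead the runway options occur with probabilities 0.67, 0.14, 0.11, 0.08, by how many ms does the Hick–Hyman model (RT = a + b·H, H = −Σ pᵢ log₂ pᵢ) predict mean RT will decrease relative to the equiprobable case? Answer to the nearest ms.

Equiprobable entropy H₀ = log₂ 4 = 2.0000 bits.
Skewed entropy H = −Σ pᵢ log₂ pᵢ = 1.4260 bits.
ΔRT = b·(H₀ − H) = 90 × 0.5740 = 51.66 ms.

52 ms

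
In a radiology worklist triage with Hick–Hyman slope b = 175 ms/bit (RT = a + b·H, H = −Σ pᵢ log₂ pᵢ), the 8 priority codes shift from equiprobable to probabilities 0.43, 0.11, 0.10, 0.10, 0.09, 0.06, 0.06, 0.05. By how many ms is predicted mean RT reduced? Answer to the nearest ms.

Equiprobable entropy H₀ = log₂ 8 = 3.0000 bits.
Skewed entropy H = −Σ pᵢ log₂ pᵢ = 2.5541 bits.
ΔRT = b·(H₀ − H) = 175 × 0.4459 = 78.04 ms.

78 ms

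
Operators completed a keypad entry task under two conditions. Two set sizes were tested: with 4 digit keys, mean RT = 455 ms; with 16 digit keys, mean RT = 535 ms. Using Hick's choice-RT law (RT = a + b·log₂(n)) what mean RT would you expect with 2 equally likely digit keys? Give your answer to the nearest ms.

415 ms

Solve the two-equation system in a and b:
  b = (535 − 455) / (log₂ 16 − log₂ 4) = 80 / (4 − 2) = 40 ms/bit
  a = 455 − 40 × 2 = 375 ms
Then RT(2) = 375 + 40 × log₂ 2 = 375 + 40 × 1 ≈ 415.000 ms.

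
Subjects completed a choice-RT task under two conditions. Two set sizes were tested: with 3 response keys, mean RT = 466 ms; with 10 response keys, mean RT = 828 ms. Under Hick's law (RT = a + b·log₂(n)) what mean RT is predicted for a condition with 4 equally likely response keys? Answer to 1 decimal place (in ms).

Solve the two-equation system in a and b:
  b = (828 − 466) / (log₂ 10 − log₂ 3) = 362 / (3.3219 − 1.5850) = 208.409 ms/bit
  a = 466 − 208.409 × 1.5850 = 135.679 ms
Then RT(4) = 135.679 + 208.409 × log₂ 4 = 135.679 + 208.409 × 2 ≈ 552.498 ms.

552.5 ms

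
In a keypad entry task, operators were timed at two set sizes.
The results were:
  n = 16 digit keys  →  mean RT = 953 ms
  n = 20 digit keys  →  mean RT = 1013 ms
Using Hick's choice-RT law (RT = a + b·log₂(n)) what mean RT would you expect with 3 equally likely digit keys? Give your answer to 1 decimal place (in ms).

Solve the two-equation system in a and b:
  b = (1013 − 953) / (log₂ 20 − log₂ 16) = 60 / (4.3219 − 4) = 186.377 ms/bit
  a = 953 − 186.377 × 4 = 207.492 ms
Then RT(3) = 207.492 + 186.377 × log₂ 3 = 207.492 + 186.377 × 1.5850 ≈ 502.893 ms.

502.9 ms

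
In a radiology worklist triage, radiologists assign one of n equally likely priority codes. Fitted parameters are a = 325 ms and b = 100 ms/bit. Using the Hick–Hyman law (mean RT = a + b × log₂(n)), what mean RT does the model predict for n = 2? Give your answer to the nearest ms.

425 ms

log₂(2) = 1 bits, so RT = 325 + 100 × 1 ≈ 425.000 ms.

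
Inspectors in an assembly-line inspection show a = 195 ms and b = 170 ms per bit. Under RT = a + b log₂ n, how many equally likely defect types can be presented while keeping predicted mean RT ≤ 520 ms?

170·log₂ n ≤ 520 − 195 = 325, giving log₂ n ≤ 1.9118 and n ≤ 3.763. The largest whole number is 3.

3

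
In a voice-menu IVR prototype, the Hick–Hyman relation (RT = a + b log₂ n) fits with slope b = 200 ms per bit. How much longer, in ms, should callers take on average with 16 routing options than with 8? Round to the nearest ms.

The intercept a cancels: ΔRT = b·(log₂ n₂ − log₂ n₁) = b·log₂(n₂/n₁).
log₂(16) − log₂(8) = log₂(16/8) = log₂(2) = 1.
ΔRT = 200 × 1.0000 = 200.000 ms.

200 ms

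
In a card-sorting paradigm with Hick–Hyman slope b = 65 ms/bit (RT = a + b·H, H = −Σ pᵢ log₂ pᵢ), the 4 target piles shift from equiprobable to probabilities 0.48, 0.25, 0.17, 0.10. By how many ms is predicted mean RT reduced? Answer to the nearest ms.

Equiprobable entropy H₀ = log₂ 4 = 2.0000 bits.
Skewed entropy H = −Σ pᵢ log₂ pᵢ = 1.7750 bits.
ΔRT = b·(H₀ − H) = 65 × 0.2250 = 14.62 ms.

15 ms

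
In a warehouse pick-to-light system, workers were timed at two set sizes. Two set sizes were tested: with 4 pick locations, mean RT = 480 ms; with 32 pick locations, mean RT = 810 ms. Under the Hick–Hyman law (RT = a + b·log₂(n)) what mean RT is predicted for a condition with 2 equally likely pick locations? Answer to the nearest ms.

370 ms

Solve the two-equation system in a and b:
  b = (810 − 480) / (log₂ 32 − log₂ 4) = 330 / (5 − 2) = 110 ms/bit
  a = 480 − 110 × 2 = 260 ms
Then RT(2) = 260 + 110 × log₂ 2 = 260 + 110 × 1 ≈ 370.000 ms.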